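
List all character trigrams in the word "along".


Word: "along" (length 5)
Number of trigrams = 5 - 3 + 1 = 3
  Position 0: "alo"
  Position 1: "lon"
  Position 2: "ong"
Trigrams = "alo", "lon", "ong"


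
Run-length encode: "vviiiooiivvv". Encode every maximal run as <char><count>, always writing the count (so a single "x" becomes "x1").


String: "vviiiooiivvv"
Scanning for consecutive runs:
  'v' x 2
  'i' x 3
  'o' x 2
  'i' x 2
  'v' x 3
RLE = "v2i3o2i2v3"


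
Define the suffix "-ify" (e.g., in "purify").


Suffix: -ify
As in: purify -> pure + -ify, with a spelling change
Meaning = to make


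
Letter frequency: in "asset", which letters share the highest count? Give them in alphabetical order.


Word: "asset"
Letter counts:
  'a': 1
  'e': 1
  's': 2
  't': 1
Maximum count = 2
Most frequent = 's' (2 times each)


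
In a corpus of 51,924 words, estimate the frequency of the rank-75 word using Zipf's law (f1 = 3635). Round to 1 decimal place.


Zipf's law: f(r) = f(1) / r
f(1) = 3635
f(75) = 3635 / 75
= 48.5 occurrences


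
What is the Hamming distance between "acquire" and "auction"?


Comparing character by character (same length = 7):
  Pos 0: 'a' vs 'a' =
  Pos 1: 'c' vs 'u' !=
  Pos 2: 'q' vs 'c' !=
  Pos 3: 'u' vs 't' !=
  Pos 4: 'i' vs 'i' =
  Pos 5: 'r' vs 'o' !=
  Pos 6: 'e' vs 'n' !=
Hamming distance = 5


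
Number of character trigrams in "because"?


Word: "because" (length 7)
Number of 3-grams = length - 3 + 1 = 7 - 3 + 1
= 5


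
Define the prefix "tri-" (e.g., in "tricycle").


Prefix: tri-
Example: tricycle (tri- + cycle)
Meaning = three


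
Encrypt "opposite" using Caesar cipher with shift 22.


Word: "opposite"
Shift: 22
Each letter → (letter + shift) mod 26:
  'o' (14) + 22 = 10 → 'k'
  'p' (15) + 22 = 11 → 'l'
  'p' (15) + 22 = 11 → 'l'
  'o' (14) + 22 = 10 → 'k'
  's' (18) + 22 = 14 → 'o'
  'i' (8) + 22 = 4 → 'e'
  't' (19) + 22 = 15 → 'p'
  'e' (4) + 22 = 0 → 'a'
Result = "kllkoepa"


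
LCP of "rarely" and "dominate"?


Word 1: "rarely"
Word 2: "dominate"
Comparing from start:
  Pos 0: 'r' != 'd' (stop)
LCP = "" (length 0)


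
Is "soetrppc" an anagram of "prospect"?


Word 1: "prospect" → sorted: ceopprst
Word 2: "soetrppc" → sorted: ceopprst
Same letters? ceopprst == ceopprst
Anagram = Yes


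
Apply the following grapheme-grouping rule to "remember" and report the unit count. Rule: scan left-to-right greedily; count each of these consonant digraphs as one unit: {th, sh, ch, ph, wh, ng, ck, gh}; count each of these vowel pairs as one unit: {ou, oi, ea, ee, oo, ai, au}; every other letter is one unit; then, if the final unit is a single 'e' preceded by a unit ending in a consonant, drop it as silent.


Word: "remember" (8 letters)
Left-to-right scan:
  [1] 'r' (letter)
  [2] 'e' (letter)
  [3] 'm' (letter)
  [4] 'e' (letter)
  [5] 'm' (letter)
  [6] 'b' (letter)
  [7] 'e' (letter)
  [8] 'r' (letter)
Units from scan: 8
Sound units = 8 units


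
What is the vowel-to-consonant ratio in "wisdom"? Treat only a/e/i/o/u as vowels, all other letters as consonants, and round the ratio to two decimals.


Word: "wisdom"
Vowels (a,e,i,o,u): 2
Consonants: 4
Ratio = 2/4
= 0.50


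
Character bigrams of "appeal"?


Word: "appeal" (length 6)
Number of bigrams = 6 - 2 + 1 = 5
  Position 0: "ap"
  Position 1: "pp"
  Position 2: "pe"
  Position 3: "ea"
  Position 4: "al"
Bigrams = "ap", "pp", "pe", "ea", "al"


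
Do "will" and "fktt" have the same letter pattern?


Pattern of "will": [0, 1, 2, 2]
Pattern of "fktt": [0, 1, 2, 2]
Patterns match
Same pattern = Yes


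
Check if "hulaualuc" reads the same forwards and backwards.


Word: "hulaualuc"
Reversed: "culaualuh"
Forward == Backward? hulaualuc != culaualuh
Palindrome = No


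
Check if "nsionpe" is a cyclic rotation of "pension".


Word: "pension", Candidate: "nsionpe"
Method: check if candidate is substring of word+word
"pensionpension" contains "nsionpe"? Yes
Is rotation = Yes


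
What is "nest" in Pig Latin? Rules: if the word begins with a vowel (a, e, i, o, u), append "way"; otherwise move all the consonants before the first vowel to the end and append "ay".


Word: "nest"
Starts with consonant(s) → move to end, add 'ay'
Consonant cluster: "n"
Pig Latin = "estnay"


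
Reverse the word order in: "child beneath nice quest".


Original: "child beneath nice quest"
Words (1..n): child | beneath | nice | quest
Reversed (n..1): quest | nice | beneath | child
Result = "quest nice beneath child"


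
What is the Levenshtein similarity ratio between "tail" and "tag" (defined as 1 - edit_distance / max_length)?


Word 1: "tail" (length 4)
Word 2: "tag" (length 3)
One optimal edit sequence:
  1. keep 't'
  2. keep 'a'
  3. delete 'i'  (+1)
  4. substitute 'l' -> 'g'  (+1)
Edit distance = 2
Max length = max(4, 3) = 4
Similarity = 1 - 2/4
= 0.5000


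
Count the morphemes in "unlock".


Word: "unlock"
Morphemes: un- + lock
Each morpheme carries meaning
= 2 morphemes


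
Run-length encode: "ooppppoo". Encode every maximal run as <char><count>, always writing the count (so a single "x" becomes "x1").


String: "ooppppoo"
Scanning for consecutive runs:
  'o' x 2
  'p' x 4
  'o' x 2
RLE = "o2p4o2"


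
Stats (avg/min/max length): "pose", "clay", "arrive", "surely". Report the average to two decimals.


Lengths: "pose"=4, "clay"=4, "arrive"=6, "surely"=6
Sum = 20, Count = 4
Average = 20/4 = 5.00
= avg=5.00, min=4, max=6


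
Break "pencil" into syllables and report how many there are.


Word: "pencil"
Syllable breakdown: pen | cil
Counting: 2 parts
= 2 syllables


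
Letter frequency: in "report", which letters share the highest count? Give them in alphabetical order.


Word: "report"
Letter counts:
  'e': 1
  'o': 1
  'p': 1
  'r': 2
  't': 1
Maximum count = 2
Most frequent = 'r' (2 times each)


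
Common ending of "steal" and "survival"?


Word 1: "steal"
Word 2: "survival"
Comparing from end:
  Pos -1: 'l' == 'l'
  Pos -2: 'a' == 'a'
  Pos -3: 'e' != 'v' (stop)
LCS = "al" (length 2)


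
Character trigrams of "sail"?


Word: "sail" (length 4)
Number of trigrams = 4 - 3 + 1 = 2
  Position 0: "sai"
  Position 1: "ail"
Trigrams = "sai", "ail"


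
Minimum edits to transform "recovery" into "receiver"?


Word 1: "recovery" (length 8)
Word 2: "receiver" (length 8)
One optimal edit sequence (insert/delete/substitute each cost 1):
  1. keep 'r'
  2. keep 'e'
  3. keep 'c'
  4. insert 'e'  (+1)
  5. substitute 'o' -> 'i'  (+1)
  6. keep 'v'
  7. keep 'e'
  8. keep 'r'
  9. delete 'y'  (+1)
Total edit operations: 3
Edit distance = 3


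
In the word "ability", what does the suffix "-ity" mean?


Suffix: -ity
Example: ability (able + -ity, with a spelling change)
Meaning = quality of


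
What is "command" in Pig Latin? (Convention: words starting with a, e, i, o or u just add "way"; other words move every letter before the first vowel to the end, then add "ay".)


Word: "command"
Starts with consonant(s) → move to end, add 'ay'
Consonant cluster: "c"
Pig Latin = "ommandcay"


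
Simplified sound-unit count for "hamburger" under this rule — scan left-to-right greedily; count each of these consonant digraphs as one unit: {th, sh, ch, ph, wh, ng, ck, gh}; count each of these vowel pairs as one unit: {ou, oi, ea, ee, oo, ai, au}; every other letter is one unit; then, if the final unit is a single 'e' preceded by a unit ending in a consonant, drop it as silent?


Word: "hamburger" (9 letters)
Left-to-right scan:
  (1) 'h' (letter)
  (2) 'a' (letter)
  (3) 'm' (letter)
  (4) 'b' (letter)
  (5) 'u' (letter)
  (6) 'r' (letter)
  (7) 'g' (letter)
  (8) 'e' (letter)
  (9) 'r' (letter)
Units from scan: 9
Sound units = 9 units


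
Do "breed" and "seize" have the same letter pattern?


Pattern of "breed": [0, 1, 2, 2, 3]
Pattern of "seize": [0, 1, 2, 3, 1]
Patterns do not match
Same pattern = No


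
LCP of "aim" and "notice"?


Word 1: "aim"
Word 2: "notice"
Comparing from start:
  Pos 0: 'a' != 'n' (stop)
LCP = "" (length 0)


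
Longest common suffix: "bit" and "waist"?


Word 1: "bit"
Word 2: "waist"
Comparing from end:
  Pos -1: 't' == 't'
  Pos -2: 'i' != 's' (stop)
LCS = "t" (length 1)


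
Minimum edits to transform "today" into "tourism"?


Word 1: "today" (length 5)
Word 2: "tourism" (length 7)
One optimal edit sequence (insert/delete/substitute each cost 1):
  1. keep 't'
  2. keep 'o'
  3. insert 'u'  (+1)
  4. insert 'r'  (+1)
  5. substitute 'd' -> 'i'  (+1)
  6. substitute 'a' -> 's'  (+1)
  7. substitute 'y' -> 'm'  (+1)
Total edit operations: 5
Edit distance = 5


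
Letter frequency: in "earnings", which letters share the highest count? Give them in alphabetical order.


Word: "earnings"
Letter counts:
  'a': 1
  'e': 1
  'g': 1
  'i': 1
  'n': 2
  'r': 1
  's': 1
Maximum count = 2
Most frequent = 'n' (2 times each)


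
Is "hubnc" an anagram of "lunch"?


Word 1: "lunch" → sorted: chlnu
Word 2: "hubnc" → sorted: bchnu
Same letters? chlnu != bchnu
Anagram = No


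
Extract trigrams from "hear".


Word: "hear" (length 4)
Number of trigrams = 4 - 3 + 1 = 2
  Position 0: "hea"
  Position 1: "ear"
Trigrams = "hea", "ear"


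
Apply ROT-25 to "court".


Word: "court"
Shift: 25
Each letter → (letter + shift) mod 26:
  'c' (2) + 25 = 1 → 'b'
  'o' (14) + 25 = 13 → 'n'
  'u' (20) + 25 = 19 → 't'
  'r' (17) + 25 = 16 → 'q'
  't' (19) + 25 = 18 → 's'
Result = "bntqs"


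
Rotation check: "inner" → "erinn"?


Word: "inner", Candidate: "erinn"
Method: check if candidate is substring of word+word
"innerinner" contains "erinn"? Yes
Is rotation = Yes


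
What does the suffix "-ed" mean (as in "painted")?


Suffix: -ed
Example: painted (paint + -ed)
Meaning = past tense


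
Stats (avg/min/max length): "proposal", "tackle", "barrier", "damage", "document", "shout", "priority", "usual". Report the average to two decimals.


Lengths: "proposal"=8, "tackle"=6, "barrier"=7, "damage"=6, "document"=8, "shout"=5, "priority"=8, "usual"=5
Sum = 53, Count = 8
Average = 53/8 = 6.63
= avg=6.63, min=5, max=8


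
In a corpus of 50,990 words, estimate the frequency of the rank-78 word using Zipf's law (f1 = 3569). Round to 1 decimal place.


Zipf's law: f(r) = f(1) / r
f(1) = 3569
f(78) = 3569 / 78
= 45.8 occurrences


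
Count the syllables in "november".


Word: "november"
Syllable breakdown: no · vem · ber
Counting: 3 parts
= 3 syllables


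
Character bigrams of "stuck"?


Word: "stuck" (length 5)
Number of bigrams = 5 - 2 + 1 = 4
  Position 0: "st"
  Position 1: "tu"
  Position 2: "uc"
  Position 3: "ck"
Bigrams = "st", "tu", "uc", "ck"


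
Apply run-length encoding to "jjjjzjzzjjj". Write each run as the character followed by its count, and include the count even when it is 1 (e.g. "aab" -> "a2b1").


String: "jjjjzjzzjjj"
Scanning for consecutive runs:
  'j' x 4
  'z' x 1
  'j' x 1
  'z' x 2
  'j' x 3
RLE = "j4z1j1z2j3"


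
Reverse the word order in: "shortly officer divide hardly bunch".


Original: "shortly officer divide hardly bunch"
Words (1..n): shortly | officer | divide | hardly | bunch
Reversed (n..1): bunch | hardly | divide | officer | shortly
Result = "bunch hardly divide officer shortly"


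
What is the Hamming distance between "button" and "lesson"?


Comparing character by character (same length = 6):
  Pos 0: 'b' vs 'l' !=
  Pos 1: 'u' vs 'e' !=
  Pos 2: 't' vs 's' !=
  Pos 3: 't' vs 's' !=
  Pos 4: 'o' vs 'o' =
  Pos 5: 'n' vs 'n' =
Hamming distance = 4


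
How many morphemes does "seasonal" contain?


Word: "seasonal"
Morphemes: season + -al
Each morpheme carries meaning
= 2 morphemes


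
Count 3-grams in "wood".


Word: "wood" (length 4)
Number of 3-grams = length - 3 + 1 = 4 - 3 + 1
= 2


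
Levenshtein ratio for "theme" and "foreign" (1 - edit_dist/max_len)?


Word 1: "theme" (length 5)
Word 2: "foreign" (length 7)
One optimal edit sequence:
  1. insert 'f'  (+1)
  2. substitute 't' -> 'o'  (+1)
  3. substitute 'h' -> 'r'  (+1)
  4. keep 'e'
  5. insert 'i'  (+1)
  6. substitute 'm' -> 'g'  (+1)
  7. substitute 'e' -> 'n'  (+1)
Edit distance = 6
Max length = max(5, 7) = 7
Similarity = 1 - 6/7
= 0.1429


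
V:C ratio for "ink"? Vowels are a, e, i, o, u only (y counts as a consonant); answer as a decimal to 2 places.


Word: "ink"
Vowels (a,e,i,o,u): 1
Consonants: 2
Ratio = 1/2
= 0.50


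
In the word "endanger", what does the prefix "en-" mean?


Prefix: en-
As in: endanger -> en- + danger
Meaning = cause to / put into


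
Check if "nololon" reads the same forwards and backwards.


Word: "nololon"
Reversed: "nololon"
Forward == Backward? nololon == nololon
Palindrome = Yes


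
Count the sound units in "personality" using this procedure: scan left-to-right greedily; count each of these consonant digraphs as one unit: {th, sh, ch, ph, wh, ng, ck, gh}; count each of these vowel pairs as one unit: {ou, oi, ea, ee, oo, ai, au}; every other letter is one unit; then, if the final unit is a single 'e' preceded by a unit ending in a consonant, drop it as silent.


Word: "personality" (11 letters)
Left-to-right scan:
  1. 'p' (letter)
  2. 'e' (letter)
  3. 'r' (letter)
  4. 's' (letter)
  5. 'o' (letter)
  6. 'n' (letter)
  7. 'a' (letter)
  8. 'l' (letter)
  9. 'i' (letter)
  10. 't' (letter)
  11. 'y' (letter)
Units from scan: 11
Sound units = 11 units


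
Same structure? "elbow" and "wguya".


Pattern of "elbow": [0, 1, 2, 3, 4]
Pattern of "wguya": [0, 1, 2, 3, 4]
Patterns match
Same pattern = Yes


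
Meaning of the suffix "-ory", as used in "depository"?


Suffix: -ory
Example: depository = deposit + -ory
Meaning = relating to / place for


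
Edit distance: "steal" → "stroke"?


Word 1: "steal" (length 5)
Word 2: "stroke" (length 6)
One optimal edit sequence (insert/delete/substitute each cost 1):
  1. keep 's'
  2. keep 't'
  3. insert 'r'  (+1)
  4. substitute 'e' -> 'o'  (+1)
  5. substitute 'a' -> 'k'  (+1)
  6. substitute 'l' -> 'e'  (+1)
Total edit operations: 4
Edit distance = 4


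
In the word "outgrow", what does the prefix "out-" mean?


Prefix: out-
Example: outgrow (out- + grow)
Meaning = surpass


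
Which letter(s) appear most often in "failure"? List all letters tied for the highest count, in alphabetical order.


Word: "failure"
Letter counts:
  'a': 1
  'e': 1
  'f': 1
  'i': 1
  'l': 1
  'r': 1
  'u': 1
Maximum count = 1
Most frequent = 'a', 'e', 'f', 'i', 'l', 'r', 'u' (1 time each)


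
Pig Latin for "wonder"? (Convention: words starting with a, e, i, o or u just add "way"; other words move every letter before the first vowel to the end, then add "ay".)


Word: "wonder"
Starts with consonant(s) → move to end, add 'ay'
Consonant cluster: "w"
Pig Latin = "onderway"


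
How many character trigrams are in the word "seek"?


Word: "seek" (length 4)
Number of 3-grams = length - 3 + 1 = 4 - 3 + 1
= 2


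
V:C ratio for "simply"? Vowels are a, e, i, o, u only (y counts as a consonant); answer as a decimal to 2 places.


Word: "simply"
Vowels (a,e,i,o,u): 1
Consonants: 5
Ratio = 1/5
= 0.20


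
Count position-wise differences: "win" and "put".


Comparing character by character (same length = 3):
  Pos 0: 'w' vs 'p' !=
  Pos 1: 'i' vs 'u' !=
  Pos 2: 'n' vs 't' !=
Hamming distance = 3


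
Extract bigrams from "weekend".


Word: "weekend" (length 7)
Number of bigrams = 7 - 2 + 1 = 6
  Position 0: "we"
  Position 1: "ee"
  Position 2: "ek"
  Position 3: "ke"
  Position 4: "en"
  Position 5: "nd"
Bigrams = "we", "ee", "ek", "ke", "en", "nd"


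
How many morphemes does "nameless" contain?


Word: "nameless"
Morphemes: name + -less
Each morpheme carries meaning
= 2 morphemes


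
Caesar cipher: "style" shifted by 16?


Word: "style"
Shift: 16
Each letter → (letter + shift) mod 26:
  's' (18) + 16 = 8 → 'i'
  't' (19) + 16 = 9 → 'j'
  'y' (24) + 16 = 14 → 'o'
  'l' (11) + 16 = 1 → 'b'
  'e' (4) + 16 = 20 → 'u'
Result = "ijobu"


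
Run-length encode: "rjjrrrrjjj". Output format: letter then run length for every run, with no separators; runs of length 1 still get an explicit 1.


String: "rjjrrrrjjj"
Scanning for consecutive runs:
  'r' x 1
  'j' x 2
  'r' x 4
  'j' x 3
RLE = "r1j2r4j3"


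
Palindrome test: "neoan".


Word: "neoan"
Reversed: "naoen"
Forward == Backward? neoan != naoen
Palindrome = No


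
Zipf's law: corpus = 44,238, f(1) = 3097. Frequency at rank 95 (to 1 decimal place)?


Zipf's law: f(r) = f(1) / r
f(1) = 3097
f(95) = 3097 / 95
= 32.6 occurrences


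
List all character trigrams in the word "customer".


Word: "customer" (length 8)
Number of trigrams = 8 - 3 + 1 = 6
  Position 0: "cus"
  Position 1: "ust"
  Position 2: "sto"
  Position 3: "tom"
  Position 4: "ome"
  Position 5: "mer"
Trigrams = "cus", "ust", "sto", "tom", "ome", "mer"


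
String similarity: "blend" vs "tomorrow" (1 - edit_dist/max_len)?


Word 1: "blend" (length 5)
Word 2: "tomorrow" (length 8)
One optimal edit sequence:
  1. insert 't'  (+1)
  2. insert 'o'  (+1)
  3. insert 'm'  (+1)
  4. substitute 'b' -> 'o'  (+1)
  5. substitute 'l' -> 'r'  (+1)
  6. substitute 'e' -> 'r'  (+1)
  7. substitute 'n' -> 'o'  (+1)
  8. substitute 'd' -> 'w'  (+1)
Edit distance = 8
Max length = max(5, 8) = 8
Similarity = 1 - 8/8
= 0.0000


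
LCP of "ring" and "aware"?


Word 1: "ring"
Word 2: "aware"
Comparing from start:
  Pos 0: 'r' != 'a' (stop)
LCP = "" (length 0)


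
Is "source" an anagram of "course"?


Word 1: "course" → sorted: ceorsu
Word 2: "source" → sorted: ceorsu
Same letters? ceorsu == ceorsu
Anagram = Yes


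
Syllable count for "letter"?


Word: "letter"
Syllable breakdown: let-ter
Counting: 2 parts
= 2 syllables


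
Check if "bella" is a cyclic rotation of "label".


Word: "label", Candidate: "bella"
Method: check if candidate is substring of word+word
"labellabel" contains "bella"? Yes
Is rotation = Yes


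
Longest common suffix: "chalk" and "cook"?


Word 1: "chalk"
Word 2: "cook"
Comparing from end:
  Pos -1: 'k' == 'k'
  Pos -2: 'l' != 'o' (stop)
LCS = "k" (length 1)


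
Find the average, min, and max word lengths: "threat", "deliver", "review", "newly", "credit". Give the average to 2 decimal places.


Lengths: "threat"=6, "deliver"=7, "review"=6, "newly"=5, "credit"=6
Sum = 30, Count = 5
Average = 30/5 = 6.00
= avg=6.00, min=5, max=7


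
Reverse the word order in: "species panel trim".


Original: "species panel trim"
Words (1..n): species | panel | trim
Reversed (n..1): trim | panel | species
Result = "trim panel species"


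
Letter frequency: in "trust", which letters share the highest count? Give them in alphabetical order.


Word: "trust"
Letter counts:
  'r': 1
  's': 1
  't': 2
  'u': 1
Maximum count = 2
Most frequent = 't' (2 times each)


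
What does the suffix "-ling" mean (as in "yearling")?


Suffix: -ling
Example: yearling (year + -ling)
Meaning = small / young


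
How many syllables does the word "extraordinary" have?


Word: "extraordinary"
Syllable breakdown: ex-traor-di-nar-y
Counting: 5 parts
= 5 syllables


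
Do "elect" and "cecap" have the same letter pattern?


Pattern of "elect": [0, 1, 0, 2, 3]
Pattern of "cecap": [0, 1, 0, 2, 3]
Patterns match
Same pattern = Yes


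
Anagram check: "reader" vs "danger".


Word 1: "reader" → sorted: adeerr
Word 2: "danger" → sorted: adegnr
Same letters? adeerr != adegnr
Anagram = No


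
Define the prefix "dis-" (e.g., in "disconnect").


Prefix: dis-
Example: disconnect (dis- + connect)
Meaning = not / opposite


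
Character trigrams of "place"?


Word: "place" (length 5)
Number of trigrams = 5 - 3 + 1 = 3
  Position 0: "pla"
  Position 1: "lac"
  Position 2: "ace"
Trigrams = "pla", "lac", "ace"


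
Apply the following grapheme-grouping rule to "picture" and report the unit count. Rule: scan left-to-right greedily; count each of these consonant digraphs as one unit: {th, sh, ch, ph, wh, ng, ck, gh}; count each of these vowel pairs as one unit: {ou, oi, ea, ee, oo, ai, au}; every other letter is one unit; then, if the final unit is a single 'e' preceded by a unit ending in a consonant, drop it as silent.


Word: "picture" (7 letters)
Left-to-right scan:
  [1] 'p' (letter)
  [2] 'i' (letter)
  [3] 'c' (letter)
  [4] 't' (letter)
  [5] 'u' (letter)
  [6] 'r' (letter)
  [7] 'e' (letter)
Units from scan: 7
Final unit is 'e' after a consonant -> drop as silent (-1)
Sound units = 6 units


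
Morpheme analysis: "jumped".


Word: "jumped"
Morphemes: jump | -ed
Each morpheme carries meaning
= 2 morphemes


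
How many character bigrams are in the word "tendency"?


Word: "tendency" (length 8)
Number of 2-grams = length - 2 + 1 = 8 - 2 + 1
= 7


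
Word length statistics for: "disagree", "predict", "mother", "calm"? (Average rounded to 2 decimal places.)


Lengths: "disagree"=8, "predict"=7, "mother"=6, "calm"=4
Sum = 25, Count = 4
Average = 25/4 = 6.25
= avg=6.25, min=4, max=8


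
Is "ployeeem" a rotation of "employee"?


Word: "employee", Candidate: "ployeeem"
Method: check if candidate is substring of word+word
"employeeemployee" contains "ployeeem"? Yes
Is rotation = Yes


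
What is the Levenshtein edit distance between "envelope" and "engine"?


Word 1: "envelope" (length 8)
Word 2: "engine" (length 6)
One optimal edit sequence (insert/delete/substitute each cost 1):
  1. keep 'e'
  2. keep 'n'
  3. delete 'v'  (+1)
  4. delete 'e'  (+1)
  5. substitute 'l' -> 'g'  (+1)
  6. substitute 'o' -> 'i'  (+1)
  7. substitute 'p' -> 'n'  (+1)
  8. keep 'e'
Total edit operations: 5
Edit distance = 5


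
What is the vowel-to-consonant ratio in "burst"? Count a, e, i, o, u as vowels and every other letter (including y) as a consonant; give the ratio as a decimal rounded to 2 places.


Word: "burst"
Vowels (a,e,i,o,u): 1
Consonants: 4
Ratio = 1/4
= 0.25


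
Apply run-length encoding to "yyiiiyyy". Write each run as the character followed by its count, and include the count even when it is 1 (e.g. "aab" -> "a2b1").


String: "yyiiiyyy"
Scanning for consecutive runs:
  'y' x 2
  'i' x 3
  'y' x 3
RLE = "y2i3y3"


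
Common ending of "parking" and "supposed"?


Word 1: "parking"
Word 2: "supposed"
Comparing from end:
  Pos -1: 'g' != 'd' (stop)
LCS = "" (length 0)


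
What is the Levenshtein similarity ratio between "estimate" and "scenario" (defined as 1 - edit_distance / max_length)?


Word 1: "estimate" (length 8)
Word 2: "scenario" (length 8)
One optimal edit sequence:
  1. delete 'e'  (+1)
  2. keep 's'
  3. substitute 't' -> 'c'  (+1)
  4. substitute 'i' -> 'e'  (+1)
  5. substitute 'm' -> 'n'  (+1)
  6. keep 'a'
  7. insert 'r'  (+1)
  8. substitute 't' -> 'i'  (+1)
  9. substitute 'e' -> 'o'  (+1)
Edit distance = 7
Max length = max(8, 8) = 8
Similarity = 1 - 7/8
= 0.1250


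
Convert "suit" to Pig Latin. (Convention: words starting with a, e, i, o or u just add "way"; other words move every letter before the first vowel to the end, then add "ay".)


Word: "suit"
Starts with consonant(s) → move to end, add 'ay'
Consonant cluster: "s"
Pig Latin = "uitsay"


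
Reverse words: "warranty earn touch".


Original: "warranty earn touch"
Words (1..n): warranty | earn | touch
Reversed (n..1): touch | earn | warranty
Result = "touch earn warranty"


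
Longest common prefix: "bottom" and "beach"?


Word 1: "bottom"
Word 2: "beach"
Comparing from start:
  Pos 0: 'b' == 'b'
  Pos 1: 'o' != 'e' (stop)
LCP = "b" (length 1)


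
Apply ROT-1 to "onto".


Word: "onto"
Shift: 1
Each letter → (letter + shift) mod 26:
  'o' (14) + 1 = 15 → 'p'
  'n' (13) + 1 = 14 → 'o'
  't' (19) + 1 = 20 → 'u'
  'o' (14) + 1 = 15 → 'p'
Result = "poup"


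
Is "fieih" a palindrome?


Word: "fieih"
Reversed: "hieif"
Forward == Backward? fieih != hieif
Palindrome = No


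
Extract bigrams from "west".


Word: "west" (length 4)
Number of bigrams = 4 - 2 + 1 = 3
  Position 0: "we"
  Position 1: "es"
  Position 2: "st"
Bigrams = "we", "es", "st"


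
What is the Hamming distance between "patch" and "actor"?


Comparing character by character (same length = 5):
  Pos 0: 'p' vs 'a' !=
  Pos 1: 'a' vs 'c' !=
  Pos 2: 't' vs 't' =
  Pos 3: 'c' vs 'o' !=
  Pos 4: 'h' vs 'r' !=
Hamming distance = 4


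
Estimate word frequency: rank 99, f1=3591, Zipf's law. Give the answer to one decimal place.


Zipf's law: f(r) = f(1) / r
f(1) = 3591
f(99) = 3591 / 99
= 36.3 occurrences


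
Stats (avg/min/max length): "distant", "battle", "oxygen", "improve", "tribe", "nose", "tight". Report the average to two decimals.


Lengths: "distant"=7, "battle"=6, "oxygen"=6, "improve"=7, "tribe"=5, "nose"=4, "tight"=5
Sum = 40, Count = 7
Average = 40/7 = 5.71
= avg=5.71, min=4, max=7


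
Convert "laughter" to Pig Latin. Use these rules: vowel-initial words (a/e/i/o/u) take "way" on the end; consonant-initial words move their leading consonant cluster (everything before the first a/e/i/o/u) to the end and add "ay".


Word: "laughter"
Starts with consonant(s) → move to end, add 'ay'
Consonant cluster: "l"
Pig Latin = "aughterlay"


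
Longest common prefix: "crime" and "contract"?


Word 1: "crime"
Word 2: "contract"
Comparing from start:
  Pos 0: 'c' == 'c'
  Pos 1: 'r' != 'o' (stop)
LCP = "c" (length 1)


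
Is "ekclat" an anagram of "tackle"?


Word 1: "tackle" → sorted: aceklt
Word 2: "ekclat" → sorted: aceklt
Same letters? aceklt == aceklt
Anagram = Yes


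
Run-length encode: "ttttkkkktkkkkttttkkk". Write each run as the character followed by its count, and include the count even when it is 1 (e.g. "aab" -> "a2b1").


String: "ttttkkkktkkkkttttkkk"
Scanning for consecutive runs:
  't' x 4
  'k' x 4
  't' x 1
  'k' x 4
  't' x 4
  'k' x 3
RLE = "t4k4t1k4t4k3"


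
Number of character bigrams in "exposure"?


Word: "exposure" (length 8)
Number of 2-grams = length - 2 + 1 = 8 - 2 + 1
= 7


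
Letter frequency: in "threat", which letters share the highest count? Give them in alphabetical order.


Word: "threat"
Letter counts:
  'a': 1
  'e': 1
  'h': 1
  'r': 1
  't': 2
Maximum count = 2
Most frequent = 't' (2 times each)


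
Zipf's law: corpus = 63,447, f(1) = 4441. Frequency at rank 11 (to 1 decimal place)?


Zipf's law: f(r) = f(1) / r
f(1) = 4441
f(11) = 4441 / 11
= 403.7 occurrences


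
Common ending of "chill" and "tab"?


Word 1: "chill"
Word 2: "tab"
Comparing from end:
  Pos -1: 'l' != 'b' (stop)
LCS = "" (length 0)


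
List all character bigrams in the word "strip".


Word: "strip" (length 5)
Number of bigrams = 5 - 2 + 1 = 4
  Position 0: "st"
  Position 1: "tr"
  Position 2: "ri"
  Position 3: "ip"
Bigrams = "st", "tr", "ri", "ip"


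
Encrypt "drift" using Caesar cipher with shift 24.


Word: "drift"
Shift: 24
Each letter → (letter + shift) mod 26:
  'd' (3) + 24 = 1 → 'b'
  'r' (17) + 24 = 15 → 'p'
  'i' (8) + 24 = 6 → 'g'
  'f' (5) + 24 = 3 → 'd'
  't' (19) + 24 = 17 → 'r'
Result = "bpgdr"


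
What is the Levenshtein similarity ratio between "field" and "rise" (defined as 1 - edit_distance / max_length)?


Word 1: "field" (length 5)
Word 2: "rise" (length 4)
One optimal edit sequence:
  1. substitute 'f' -> 'r'  (+1)
  2. keep 'i'
  3. delete 'e'  (+1)
  4. substitute 'l' -> 's'  (+1)
  5. substitute 'd' -> 'e'  (+1)
Edit distance = 4
Max length = max(5, 4) = 5
Similarity = 1 - 4/5
= 0.2000


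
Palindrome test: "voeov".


Word: "voeov"
Reversed: "voeov"
Forward == Backward? voeov == voeov
Palindrome = Yes


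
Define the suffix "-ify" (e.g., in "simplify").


Suffix: -ify
Example: simplify = simple + -ify, with a spelling change
Meaning = to make


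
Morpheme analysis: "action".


Word: "action"
Morphemes: act + -ion
Each morpheme carries meaning
= 2 morphemes


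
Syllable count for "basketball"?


Word: "basketball"
Syllable breakdown: bas / ket / ball
Counting: 3 parts
= 3 syllables


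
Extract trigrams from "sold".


Word: "sold" (length 4)
Number of trigrams = 4 - 3 + 1 = 2
  Position 0: "sol"
  Position 1: "old"
Trigrams = "sol", "old"


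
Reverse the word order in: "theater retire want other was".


Original: "theater retire want other was"
Words (1..n): theater | retire | want | other | was
Reversed (n..1): was | other | want | retire | theater
Result = "was other want retire theater"


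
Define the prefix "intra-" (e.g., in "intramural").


Prefix: intra-
Example: intramural (intra- + mural)
Meaning = within


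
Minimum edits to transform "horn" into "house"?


Word 1: "horn" (length 4)
Word 2: "house" (length 5)
One optimal edit sequence (insert/delete/substitute each cost 1):
  1. keep 'h'
  2. keep 'o'
  3. insert 'u'  (+1)
  4. substitute 'r' -> 's'  (+1)
  5. substitute 'n' -> 'e'  (+1)
Total edit operations: 3
Edit distance = 3


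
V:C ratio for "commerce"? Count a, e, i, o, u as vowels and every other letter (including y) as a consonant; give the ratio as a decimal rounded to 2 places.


Word: "commerce"
Vowels (a,e,i,o,u): 3
Consonants: 5
Ratio = 3/5
= 0.60


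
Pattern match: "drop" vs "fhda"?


Pattern of "drop": [0, 1, 2, 3]
Pattern of "fhda": [0, 1, 2, 3]
Patterns match
Same pattern = Yes


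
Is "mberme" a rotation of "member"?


Word: "member", Candidate: "mberme"
Method: check if candidate is substring of word+word
"membermember" contains "mberme"? Yes
Is rotation = Yes


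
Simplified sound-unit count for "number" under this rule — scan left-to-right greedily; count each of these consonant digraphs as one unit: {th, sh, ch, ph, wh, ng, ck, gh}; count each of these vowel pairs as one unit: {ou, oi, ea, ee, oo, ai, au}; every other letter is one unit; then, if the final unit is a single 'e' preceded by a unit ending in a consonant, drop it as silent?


Word: "number" (6 letters)
Left-to-right scan:
  [1] 'n' (letter)
  [2] 'u' (letter)
  [3] 'm' (letter)
  [4] 'b' (letter)
  [5] 'e' (letter)
  [6] 'r' (letter)
Units from scan: 6
Sound units = 6 units


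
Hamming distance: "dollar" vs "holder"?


Comparing character by character (same length = 6):
  Pos 0: 'd' vs 'h' !=
  Pos 1: 'o' vs 'o' =
  Pos 2: 'l' vs 'l' =
  Pos 3: 'l' vs 'd' !=
  Pos 4: 'a' vs 'e' !=
  Pos 5: 'r' vs 'r' =
Hamming distance = 3


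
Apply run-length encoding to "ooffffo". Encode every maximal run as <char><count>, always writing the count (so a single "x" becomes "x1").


String: "ooffffo"
Scanning for consecutive runs:
  'o' x 2
  'f' x 4
  'o' x 1
RLE = "o2f4o1"


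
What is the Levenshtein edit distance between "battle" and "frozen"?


Word 1: "battle" (length 6)
Word 2: "frozen" (length 6)
One optimal edit sequence (insert/delete/substitute each cost 1):
  1. substitute 'b' -> 'f'  (+1)
  2. substitute 'a' -> 'r'  (+1)
  3. substitute 't' -> 'o'  (+1)
  4. substitute 't' -> 'z'  (+1)
  5. substitute 'l' -> 'e'  (+1)
  6. substitute 'e' -> 'n'  (+1)
Total edit operations: 6
Edit distance = 6


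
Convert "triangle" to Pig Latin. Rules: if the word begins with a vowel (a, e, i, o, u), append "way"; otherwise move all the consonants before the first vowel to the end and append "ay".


Word: "triangle"
Starts with consonant(s) → move to end, add 'ay'
Consonant cluster: "tr"
Pig Latin = "iangletray"


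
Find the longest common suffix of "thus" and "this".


Word 1: "thus"
Word 2: "this"
Comparing from end:
  Pos -1: 's' == 's'
  Pos -2: 'u' != 'i' (stop)
LCS = "s" (length 1)


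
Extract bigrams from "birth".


Word: "birth" (length 5)
Number of bigrams = 5 - 2 + 1 = 4
  Position 0: "bi"
  Position 1: "ir"
  Position 2: "rt"
  Position 3: "th"
Bigrams = "bi", "ir", "rt", "th"


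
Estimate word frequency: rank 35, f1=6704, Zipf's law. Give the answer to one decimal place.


Zipf's law: f(r) = f(1) / r
f(1) = 6704
f(35) = 6704 / 35
= 191.5 occurrences


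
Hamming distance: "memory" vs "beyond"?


Comparing character by character (same length = 6):
  Pos 0: 'm' vs 'b' !=
  Pos 1: 'e' vs 'e' =
  Pos 2: 'm' vs 'y' !=
  Pos 3: 'o' vs 'o' =
  Pos 4: 'r' vs 'n' !=
  Pos 5: 'y' vs 'd' !=
Hamming distance = 4


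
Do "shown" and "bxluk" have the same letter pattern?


Pattern of "shown": [0, 1, 2, 3, 4]
Pattern of "bxluk": [0, 1, 2, 3, 4]
Patterns match
Same pattern = Yes


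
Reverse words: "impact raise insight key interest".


Original: "impact raise insight key interest"
Words (1..n): impact | raise | insight | key | interest
Reversed (n..1): interest | key | insight | raise | impact
Result = "interest key insight raise impact"


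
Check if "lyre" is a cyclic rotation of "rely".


Word: "rely", Candidate: "lyre"
Method: check if candidate is substring of word+word
"relyrely" contains "lyre"? Yes
Is rotation = Yes


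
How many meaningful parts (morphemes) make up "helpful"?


Word: "helpful"
Morphemes: help | -ful
Each morpheme carries meaning
= 2 morphemes


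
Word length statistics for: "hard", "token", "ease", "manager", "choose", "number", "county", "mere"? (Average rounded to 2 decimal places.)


Lengths: "hard"=4, "token"=5, "ease"=4, "manager"=7, "choose"=6, "number"=6, "county"=6, "mere"=4
Sum = 42, Count = 8
Average = 42/8 = 5.25
= avg=5.25, min=4, max=7


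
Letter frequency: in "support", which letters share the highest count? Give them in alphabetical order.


Word: "support"
Letter counts:
  'o': 1
  'p': 2
  'r': 1
  's': 1
  't': 1
  'u': 1
Maximum count = 2
Most frequent = 'p' (2 times each)


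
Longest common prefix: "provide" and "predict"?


Word 1: "provide"
Word 2: "predict"
Comparing from start:
  Pos 0: 'p' == 'p'
  Pos 1: 'r' == 'r'
  Pos 2: 'o' != 'e' (stop)
LCP = "pr" (length 2)


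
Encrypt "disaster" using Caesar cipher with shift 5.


Word: "disaster"
Shift: 5
Each letter → (letter + shift) mod 26:
  'd' (3) + 5 = 8 → 'i'
  'i' (8) + 5 = 13 → 'n'
  's' (18) + 5 = 23 → 'x'
  'a' (0) + 5 = 5 → 'f'
  's' (18) + 5 = 23 → 'x'
  't' (19) + 5 = 24 → 'y'
  'e' (4) + 5 = 9 → 'j'
  'r' (17) + 5 = 22 → 'w'
Result = "inxfxyjw"


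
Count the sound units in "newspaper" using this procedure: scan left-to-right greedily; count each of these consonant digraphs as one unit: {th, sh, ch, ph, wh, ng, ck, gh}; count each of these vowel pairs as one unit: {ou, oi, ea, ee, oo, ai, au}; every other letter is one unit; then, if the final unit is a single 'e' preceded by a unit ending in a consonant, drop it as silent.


Word: "newspaper" (9 letters)
Left-to-right scan:
  (1) 'n' (letter)
  (2) 'e' (letter)
  (3) 'w' (letter)
  (4) 's' (letter)
  (5) 'p' (letter)
  (6) 'a' (letter)
  (7) 'p' (letter)
  (8) 'e' (letter)
  (9) 'r' (letter)
Units from scan: 9
Sound units = 9 units


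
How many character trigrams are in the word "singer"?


Word: "singer" (length 6)
Number of 3-grams = length - 3 + 1 = 6 - 3 + 1
= 4


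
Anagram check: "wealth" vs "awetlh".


Word 1: "wealth" → sorted: aehltw
Word 2: "awetlh" → sorted: aehltw
Same letters? aehltw == aehltw
Anagram = Yes


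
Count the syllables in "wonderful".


Word: "wonderful"
Syllable breakdown: won · der · ful
Counting: 3 parts
= 3 syllables


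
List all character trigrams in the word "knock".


Word: "knock" (length 5)
Number of trigrams = 5 - 3 + 1 = 3
  Position 0: "kno"
  Position 1: "noc"
  Position 2: "ock"
Trigrams = "kno", "noc", "ock"


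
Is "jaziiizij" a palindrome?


Word: "jaziiizij"
Reversed: "jiziiizaj"
Forward == Backward? jaziiizij != jiziiizaj
Palindrome = No


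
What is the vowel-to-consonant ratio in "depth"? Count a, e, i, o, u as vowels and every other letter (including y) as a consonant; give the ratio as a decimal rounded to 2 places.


Word: "depth"
Vowels (a,e,i,o,u): 1
Consonants: 4
Ratio = 1/4
= 0.25


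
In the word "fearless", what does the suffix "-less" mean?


Suffix: -less
Example: fearless = fear + -less
Meaning = without


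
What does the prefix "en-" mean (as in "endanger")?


Prefix: en-
Example: endanger = en- + danger
Meaning = cause to / put into


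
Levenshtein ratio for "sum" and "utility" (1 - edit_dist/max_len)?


Word 1: "sum" (length 3)
Word 2: "utility" (length 7)
One optimal edit sequence:
  1. insert 'u'  (+1)
  2. insert 't'  (+1)
  3. insert 'i'  (+1)
  4. insert 'l'  (+1)
  5. substitute 's' -> 'i'  (+1)
  6. substitute 'u' -> 't'  (+1)
  7. substitute 'm' -> 'y'  (+1)
Edit distance = 7
Max length = max(3, 7) = 7
Similarity = 1 - 7/7
= 0.0000


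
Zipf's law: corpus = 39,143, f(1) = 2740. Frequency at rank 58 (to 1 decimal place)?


Zipf's law: f(r) = f(1) / r
f(1) = 2740
f(58) = 2740 / 58
= 47.2 occurrences


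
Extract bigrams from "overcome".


Word: "overcome" (length 8)
Number of bigrams = 8 - 2 + 1 = 7
  Position 0: "ov"
  Position 1: "ve"
  Position 2: "er"
  Position 3: "rc"
  Position 4: "co"
  Position 5: "om"
  Position 6: "me"
Bigrams = "ov", "ve", "er", "rc", "co", "om", "me"


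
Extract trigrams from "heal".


Word: "heal" (length 4)
Number of trigrams = 4 - 3 + 1 = 2
  Position 0: "hea"
  Position 1: "eal"
Trigrams = "hea", "eal"


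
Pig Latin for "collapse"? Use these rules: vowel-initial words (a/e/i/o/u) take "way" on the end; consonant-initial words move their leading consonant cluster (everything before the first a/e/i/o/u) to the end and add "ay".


Word: "collapse"
Starts with consonant(s) → move to end, add 'ay'
Consonant cluster: "c"
Pig Latin = "ollapsecay"


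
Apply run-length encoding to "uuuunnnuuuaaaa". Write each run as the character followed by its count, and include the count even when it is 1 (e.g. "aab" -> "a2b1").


String: "uuuunnnuuuaaaa"
Scanning for consecutive runs:
  'u' x 4
  'n' x 3
  'u' x 3
  'a' x 4
RLE = "u4n3u3a4"


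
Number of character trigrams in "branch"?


Word: "branch" (length 6)
Number of 3-grams = length - 3 + 1 = 6 - 3 + 1
= 4


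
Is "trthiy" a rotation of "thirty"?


Word: "thirty", Candidate: "trthiy"
Method: check if candidate is substring of word+word
"thirtythirty" contains "trthiy"? No
Is rotation = No


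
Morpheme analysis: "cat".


Word: "cat"
Morphemes: cat
Each morpheme carries meaning
= 1 morpheme


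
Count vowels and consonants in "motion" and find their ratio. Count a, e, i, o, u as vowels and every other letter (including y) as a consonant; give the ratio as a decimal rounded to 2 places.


Word: "motion"
Vowels (a,e,i,o,u): 3
Consonants: 3
Ratio = 3/3
= 1.00


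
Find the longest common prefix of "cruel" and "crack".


Word 1: "cruel"
Word 2: "crack"
Comparing from start:
  Pos 0: 'c' == 'c'
  Pos 1: 'r' == 'r'
  Pos 2: 'u' != 'a' (stop)
LCP = "cr" (length 2)


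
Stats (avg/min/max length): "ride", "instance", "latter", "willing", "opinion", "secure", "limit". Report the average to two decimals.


Lengths: "ride"=4, "instance"=8, "latter"=6, "willing"=7, "opinion"=7, "secure"=6, "limit"=5
Sum = 43, Count = 7
Average = 43/7 = 6.14
= avg=6.14, min=4, max=8


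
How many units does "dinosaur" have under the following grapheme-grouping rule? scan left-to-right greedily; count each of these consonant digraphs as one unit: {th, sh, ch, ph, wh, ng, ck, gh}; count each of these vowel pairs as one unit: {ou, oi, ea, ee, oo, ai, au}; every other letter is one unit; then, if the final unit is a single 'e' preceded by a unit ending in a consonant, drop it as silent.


Word: "dinosaur" (8 letters)
Left-to-right scan:
  1. 'd' (letter)
  2. 'i' (letter)
  3. 'n' (letter)
  4. 'o' (letter)
  5. 's' (letter)
  6. 'au' (vowel-pair)
  7. 'r' (letter)
Units from scan: 7
Sound units = 7 units
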